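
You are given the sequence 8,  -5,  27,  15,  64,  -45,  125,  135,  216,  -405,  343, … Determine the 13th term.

512

Positions 1, 3, 5, … form one subsequence and positions 2, 4, 6, … form another.
Track A is 8, 27, 64, 125, 216, 343, which is the cubes 2³, 3³, 4³, ….
Track B is -5, 15, -45, 135, -405, which is multiplying by -3 each time.
Position 13 falls in track A as its term 7, giving 512.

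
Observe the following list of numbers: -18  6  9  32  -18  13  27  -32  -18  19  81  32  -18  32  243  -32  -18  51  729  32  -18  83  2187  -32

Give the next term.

-18

The terms cycle through 4 interleaved subsequences.
Subsequence A: -18, -18, -18, -18, -18, -18. Always -18.
Subsequence B: 6, 13, 19, 32, 51, 83. Each term equals the sum of the previous two.
Subsequence C: 9, 27, 81, 243, 729, 2187. Successive powers of 3.
Subsequence D: 32, -32, 32, -32, 32, -32. Oscillating between 32 and -32.
Position 25 falls in subsequence A as its term 7, giving -18.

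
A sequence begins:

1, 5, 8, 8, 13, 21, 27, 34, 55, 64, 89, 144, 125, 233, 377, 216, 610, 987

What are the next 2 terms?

343, 1597

The slot pattern repeats as ABB (period 3), so there are 2 interleaved tracks.
Track A = 1, 8, 27, 64, 125, 216: consecutive cubes n³ from n = 1.
Track B = 5, 8, 13, 21, 34, 55, 89, 144, 233, 377, 610, 987: a Fibonacci-like recurrence a_n = a_{n-1} + a_{n-2}.
Position 19 falls in track A as its term 7, giving 343.
The 20th slot belongs to track B; its 13th term is 1597.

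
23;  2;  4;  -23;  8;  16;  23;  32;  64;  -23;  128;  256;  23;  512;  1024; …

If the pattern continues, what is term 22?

-23

The slot pattern repeats as ABB (period 3), so there are 2 interleaved tracks.
Track A: 23, -23, 23, -23, 23 (alternating ±23).
Track B: 2, 4, 8, 16, 32, 64, 128, 256, 512, 1024 (geometric with ratio 2).
Position 22 → track A, term 8 = -23.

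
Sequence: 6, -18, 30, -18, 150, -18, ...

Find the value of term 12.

Taking every 2nd term gives 2 separate tracks.
Track A: 6, 30, 150 (geometric, ×5 each step).
Track B: -18, -18, -18 (the constant sequence -18).
Position 12 → track B, term 6 = -18.

-18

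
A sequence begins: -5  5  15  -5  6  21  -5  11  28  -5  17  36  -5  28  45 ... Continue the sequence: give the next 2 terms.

The terms cycle through 3 interleaved subsequences.
Stream A: -5, -5, -5, -5, -5 (the constant sequence -5).
Stream B: 5, 6, 11, 17, 28 (each term equals the sum of the previous two).
Stream C: 15, 21, 28, 36, 45 (the triangular numbers T_5, T_6, …).
Position 16 falls in stream A as its term 6, giving -5.
The 17th slot belongs to stream B; its 6th term is 45.

-5, 45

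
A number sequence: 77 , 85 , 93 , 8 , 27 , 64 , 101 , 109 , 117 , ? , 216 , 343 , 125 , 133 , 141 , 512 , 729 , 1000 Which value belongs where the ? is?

The slot pattern repeats as AAABBB (period 6), so there are 2 interleaved tracks.
Stream A = 77, 85, 93, 101, 109, 117, 125, 133, 141: adding 8 each time.
Stream B = 8, 27, 64, ?, 216, 343, 512, 729, 1000: the cubes 2³, 3³, 4³, ….
Filling stream B at index 4 by its rule yields 125.

125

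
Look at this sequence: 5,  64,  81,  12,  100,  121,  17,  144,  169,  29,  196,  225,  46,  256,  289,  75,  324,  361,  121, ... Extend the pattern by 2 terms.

Reading positions in blocks of 3 reveals the pattern ABB — 2 tracks woven together.
Stream A: 5, 12, 17, 29, 46, 75, 121 (each term equals the sum of the previous two).
Stream B: 64, 81, 100, 121, 144, 169, 196, 225, 256, 289, 324, 361 (the squares 8², 9², 10², …).
Position 20 → stream B, term 13 = 400.
Position 21 → stream B, term 14 = 441.

400, 441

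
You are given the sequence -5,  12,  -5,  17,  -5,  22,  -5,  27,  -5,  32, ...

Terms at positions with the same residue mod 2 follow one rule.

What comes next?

-5

The terms cycle through 2 interleaved subsequences.
Subsequence A is -5, -5, -5, -5, -5, which is always -5.
Subsequence B is 12, 17, 22, 27, 32, which is linear: a_n = 7 + 5·n.
The 11th slot belongs to subsequence A; its 6th term is -5.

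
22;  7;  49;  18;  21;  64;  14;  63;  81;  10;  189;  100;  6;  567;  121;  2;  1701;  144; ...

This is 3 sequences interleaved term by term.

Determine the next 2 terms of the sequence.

-2, 5103

The terms cycle through 3 interleaved subsequences.
Track A: 22, 18, 14, 10, 6, 2 — subtracting 4 each time.
Track B: 7, 21, 63, 189, 567, 1701 — geometric, ×3 each step.
Track C: 49, 64, 81, 100, 121, 144 — the squares 7², 8², 9², ….
Term 19 comes from track A (its 7th entry): -2.
Position 20 → track B, term 7 = 5103.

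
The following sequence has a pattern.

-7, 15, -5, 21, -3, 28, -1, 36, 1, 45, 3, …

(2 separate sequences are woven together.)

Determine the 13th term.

Split by position mod 2 into 2 tracks.
Subsequence A: -7, -5, -3, -1, 1, 3. Arithmetic with common difference +2.
Subsequence B: 15, 21, 28, 36, 45. Triangular numbers starting at T_5.
Position 13 falls in subsequence A as its term 7, giving 5.

5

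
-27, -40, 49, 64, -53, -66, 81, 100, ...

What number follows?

-79

The slot pattern repeats as AABB (period 4), so there are 2 interleaved tracks.
Subsequence A: -27, -40, -53, -66. Linear: a_n = -14 − 13·n.
Subsequence B: 49, 64, 81, 100. The squares 7², 8², 9², ….
Term 9 comes from subsequence A (its 5th entry): -79.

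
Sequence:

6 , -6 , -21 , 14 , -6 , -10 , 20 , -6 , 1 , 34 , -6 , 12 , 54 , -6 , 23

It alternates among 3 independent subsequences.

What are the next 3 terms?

88, -6, 34

Taking every 3rd term gives 3 separate tracks.
Track A: 6, 14, 20, 34, 54. Each term equals the sum of the previous two.
Track B: -6, -6, -6, -6, -6. Always -6.
Track C: -21, -10, 1, 12, 23. Adding 11 each time.
Position 16 → track A, term 6 = 88.
Term 17 comes from track B (its 6th entry): -6.
The 18th slot belongs to track C; its 6th term is 34.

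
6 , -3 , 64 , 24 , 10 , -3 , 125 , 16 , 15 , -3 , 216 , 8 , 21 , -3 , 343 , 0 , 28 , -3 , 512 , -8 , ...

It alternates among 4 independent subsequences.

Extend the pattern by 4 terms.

Read the sequence 4 terms at a time; column i is its own pattern.
Track A: 6, 10, 15, 21, 28. The triangular numbers T_3, T_4, ….
Track B: -3, -3, -3, -3, -3. The constant sequence -3.
Track C: 64, 125, 216, 343, 512. The cubes 4³, 5³, 6³, ….
Track D: 24, 16, 8, 0, -8. Arithmetic with common difference −8.
Position 21 → track A, term 6 = 36.
The 22nd slot belongs to track B; its 6th term is -3.
Term 23 comes from track C (its 6th entry): 729.
Position 24 → track D, term 6 = -16.

36, -3, 729, -16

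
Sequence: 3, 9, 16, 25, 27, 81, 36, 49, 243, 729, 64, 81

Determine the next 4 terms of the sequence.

Reading positions in blocks of 4 reveals the pattern AABB — 2 tracks woven together.
Track A: 3, 9, 27, 81, 243, 729. Powers 3^1, 3^2, 3^3, ….
Track B: 16, 25, 36, 49, 64, 81. Perfect squares starting at 4².
Term 13 comes from track A (its 7th entry): 2187.
Position 14 falls in track A as its term 8, giving 6561.
Term 15 comes from track B (its 7th entry): 100.
Term 16 comes from track B (its 8th entry): 121.

2187, 6561, 100, 121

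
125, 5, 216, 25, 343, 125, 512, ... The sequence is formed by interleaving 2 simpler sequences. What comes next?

625

Taking every 2nd term gives 2 separate tracks.
Track A: 125, 216, 343, 512 (consecutive cubes n³ from n = 5).
Track B: 5, 25, 125 (powers 5^1, 5^2, 5^3, …).
Position 8 → track B, term 4 = 625.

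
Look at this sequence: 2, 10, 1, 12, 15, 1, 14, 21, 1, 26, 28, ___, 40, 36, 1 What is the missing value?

1

Split by position mod 3: positions 1, 4, 7, … form one track, and each other residue class forms its own.
Track A is 2, 12, 14, 26, 40, which is a Fibonacci-like recurrence a_n = a_{n-1} + a_{n-2}.
Track B is 10, 15, 21, 28, 36, which is triangular numbers n(n+1)/2 for n = 4, 5, ….
Track C is 1, 1, 1, ?, 1, which is always 1.
The gap is track C's term 4; the rule gives 1.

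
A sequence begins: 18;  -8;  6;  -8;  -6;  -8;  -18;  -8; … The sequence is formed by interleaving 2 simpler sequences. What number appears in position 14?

-8

Odd-indexed and even-indexed terms follow separate rules.
Subsequence A = 18, 6, -6, -18: arithmetic with common difference −12.
Subsequence B = -8, -8, -8, -8: always -8.
Position 14 → subsequence B, term 7 = -8.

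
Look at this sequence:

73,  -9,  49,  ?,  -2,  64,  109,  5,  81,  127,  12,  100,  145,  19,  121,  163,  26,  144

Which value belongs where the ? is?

Split by position mod 3: positions 1, 4, 7, … form one track, and each other residue class forms its own.
Track A: 73, ?, 109, 127, 145, 163 — adding 18 each time.
Track B: -9, -2, 5, 12, 19, 26 — adding 7 each time.
Track C: 49, 64, 81, 100, 121, 144 — perfect squares starting at 7².
So the missing entry in track A is 91.

91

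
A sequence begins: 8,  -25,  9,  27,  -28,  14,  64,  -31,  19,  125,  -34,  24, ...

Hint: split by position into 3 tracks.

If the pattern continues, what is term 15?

Split by position mod 3: positions 1, 4, 7, … form one track, and each other residue class forms its own.
Stream A is 8, 27, 64, 125, which is consecutive cubes n³ from n = 2.
Stream B is -25, -28, -31, -34, which is linear: a_n = -22 − 3·n.
Stream C is 9, 14, 19, 24, which is arithmetic, step +5.
The 15th slot belongs to stream C; its 5th term is 29.

29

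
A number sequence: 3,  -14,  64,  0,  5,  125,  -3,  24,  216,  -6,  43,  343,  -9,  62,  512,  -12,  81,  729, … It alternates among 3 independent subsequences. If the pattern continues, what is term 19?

-15

The terms cycle through 3 interleaved subsequences.
Track A: 3, 0, -3, -6, -9, -12 (arithmetic, step −3).
Track B: -14, 5, 24, 43, 62, 81 (linear: a_n = -33 + 19·n).
Track C: 64, 125, 216, 343, 512, 729 (consecutive cubes n³ from n = 4).
The 19th slot belongs to track A; its 7th term is -15.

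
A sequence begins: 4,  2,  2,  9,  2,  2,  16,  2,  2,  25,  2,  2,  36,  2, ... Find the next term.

Positions follow the repeating pattern ABB; grouping by letter gives 2 tracks.
Track A: 4, 9, 16, 25, 36 — consecutive squares n² from n = 2.
Track B: 2, 2, 2, 2, 2, 2, 2, 2, 2 — always 2.
The 15th slot belongs to track B; its 10th term is 2.

2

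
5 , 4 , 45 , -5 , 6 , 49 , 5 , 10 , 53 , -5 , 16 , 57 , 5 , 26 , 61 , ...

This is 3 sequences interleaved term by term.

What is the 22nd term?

-5

Read the sequence 3 terms at a time; column i is its own pattern.
Subsequence A: 5, -5, 5, -5, 5. Alternating ±5.
Subsequence B: 4, 6, 10, 16, 26. Each term equals the sum of the previous two.
Subsequence C: 45, 49, 53, 57, 61. Arithmetic with common difference +4.
Position 22 falls in subsequence A as its term 8, giving -5.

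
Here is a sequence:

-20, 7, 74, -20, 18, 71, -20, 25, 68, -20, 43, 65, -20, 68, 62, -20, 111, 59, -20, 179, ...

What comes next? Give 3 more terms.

56, -20, 290

Taking every 3rd term gives 3 separate tracks.
Track A: -20, -20, -20, -20, -20, -20, -20 (the constant sequence -20).
Track B: 7, 18, 25, 43, 68, 111, 179 (each term equals the sum of the previous two).
Track C: 74, 71, 68, 65, 62, 59 (arithmetic with common difference −3).
The 21st slot belongs to track C; its 7th term is 56.
The 22nd slot belongs to track A; its 8th term is -20.
The 23rd slot belongs to track B; its 8th term is 290.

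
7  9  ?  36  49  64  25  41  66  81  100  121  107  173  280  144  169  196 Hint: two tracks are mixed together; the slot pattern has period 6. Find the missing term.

Reading positions in blocks of 6 reveals the pattern AAABBB — 2 tracks woven together.
Track A is 7, 9, ?, 25, 41, 66, 107, 173, 280, which is each term equals the sum of the previous two.
Track B is 36, 49, 64, 81, 100, 121, 144, 169, 196, which is perfect squares starting at 6².
So the missing entry in track A is 16.

16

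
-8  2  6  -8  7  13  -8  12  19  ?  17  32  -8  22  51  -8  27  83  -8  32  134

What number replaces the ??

Split by position mod 3 into 3 tracks.
Track A: -8, -8, -8, ?, -8, -8, -8 (always -8).
Track B: 2, 7, 12, 17, 22, 27, 32 (linear: a_n = -3 + 5·n).
Track C: 6, 13, 19, 32, 51, 83, 134 (Fibonacci-style (each term is the sum of the two before it)).
Track A's pattern makes the blank -8.

-8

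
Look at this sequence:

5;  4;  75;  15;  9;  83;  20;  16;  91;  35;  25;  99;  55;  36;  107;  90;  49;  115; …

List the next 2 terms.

145, 64

Read the sequence 3 terms at a time; column i is its own pattern.
Track A is 5, 15, 20, 35, 55, 90, which is each term equals the sum of the previous two.
Track B is 4, 9, 16, 25, 36, 49, which is consecutive squares n² from n = 2.
Track C is 75, 83, 91, 99, 107, 115, which is arithmetic, step +8.
The 19th slot belongs to track A; its 7th term is 145.
Position 20 falls in track B as its term 7, giving 64.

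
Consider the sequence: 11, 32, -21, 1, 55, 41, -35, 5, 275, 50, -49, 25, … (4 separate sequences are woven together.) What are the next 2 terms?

Split by position mod 4: positions 1, 5, 9, … form one track, and each other residue class forms its own.
Track A: 11, 55, 275. Geometric, ×5 each step.
Track B: 32, 41, 50. Linear: a_n = 23 + 9·n.
Track C: -21, -35, -49. Linear: a_n = -7 − 14·n.
Track D: 1, 5, 25. Powers of 5.
Term 13 comes from track A (its 4th entry): 1375.
The 14th slot belongs to track B; its 4th term is 59.

1375, 59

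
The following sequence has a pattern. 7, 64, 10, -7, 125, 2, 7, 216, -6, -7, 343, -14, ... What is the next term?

7

The terms cycle through 3 interleaved subsequences.
Stream A: 7, -7, 7, -7 (the oscillation 7·(−1)^(n+1)).
Stream B: 64, 125, 216, 343 (the cubes 4³, 5³, 6³, …).
Stream C: 10, 2, -6, -14 (subtracting 8 each time).
Position 13 falls in stream A as its term 5, giving 7.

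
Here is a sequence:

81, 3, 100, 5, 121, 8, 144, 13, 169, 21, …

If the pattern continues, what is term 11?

Odd-indexed and even-indexed terms follow separate rules.
Stream A = 81, 100, 121, 144, 169: perfect squares starting at 9².
Stream B = 3, 5, 8, 13, 21: a Fibonacci-like recurrence a_n = a_{n-1} + a_{n-2}.
The 11th slot belongs to stream A; its 6th term is 196.

196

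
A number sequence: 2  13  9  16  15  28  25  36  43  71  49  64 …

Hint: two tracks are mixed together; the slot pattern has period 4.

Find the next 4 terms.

Reading positions in blocks of 4 reveals the pattern AABB — 2 tracks woven together.
Subsequence A: 2, 13, 15, 28, 43, 71 (Fibonacci-style (each term is the sum of the two before it)).
Subsequence B: 9, 16, 25, 36, 49, 64 (perfect squares starting at 3²).
The 13th slot belongs to subsequence A; its 7th term is 114.
The 14th slot belongs to subsequence A; its 8th term is 185.
Term 15 comes from subsequence B (its 7th entry): 81.
Position 16 → subsequence B, term 8 = 100.

114, 185, 81, 100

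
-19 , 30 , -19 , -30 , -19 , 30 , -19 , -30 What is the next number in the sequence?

Split by position mod 2 into 2 tracks.
Track A: -19, -19, -19, -19. The constant sequence -19.
Track B: 30, -30, 30, -30. Alternating ±30.
The 9th slot belongs to track A; its 5th term is -19.

-19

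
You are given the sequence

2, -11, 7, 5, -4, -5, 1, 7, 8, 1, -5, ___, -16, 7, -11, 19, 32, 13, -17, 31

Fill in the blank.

12

Read the sequence 4 terms at a time; column i is its own pattern.
Track A is 2, -4, 8, -16, 32, which is geometric with ratio -2.
Track B is -11, -5, 1, 7, 13, which is adding 6 each time.
Track C is 7, 1, -5, -11, -17, which is linear: a_n = 13 − 6·n.
Track D is 5, 7, ?, 19, 31, which is a Fibonacci-like recurrence a_n = a_{n-1} + a_{n-2}.
The gap is track D's term 3; the rule gives 12.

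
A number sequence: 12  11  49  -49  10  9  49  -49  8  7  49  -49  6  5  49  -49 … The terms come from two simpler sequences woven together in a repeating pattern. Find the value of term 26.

The slot pattern repeats as AABB (period 4), so there are 2 interleaved tracks.
Stream A is 12, 11, 10, 9, 8, 7, 6, 5, which is arithmetic with common difference −1.
Stream B is 49, -49, 49, -49, 49, -49, 49, -49, which is alternating ±49.
Term 26 comes from stream A (its 14th entry): -1.

-1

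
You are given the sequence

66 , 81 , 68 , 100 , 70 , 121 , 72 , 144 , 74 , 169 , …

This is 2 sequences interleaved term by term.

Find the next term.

76

Odd-indexed and even-indexed terms follow separate rules.
Subsequence A: 66, 68, 70, 72, 74 — arithmetic with common difference +2.
Subsequence B: 81, 100, 121, 144, 169 — perfect squares starting at 9².
The 11th slot belongs to subsequence A; its 6th term is 76.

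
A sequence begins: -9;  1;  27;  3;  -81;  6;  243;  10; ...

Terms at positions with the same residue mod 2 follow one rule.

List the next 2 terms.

-729, 15

Odd-indexed and even-indexed terms follow separate rules.
Subsequence A = -9, 27, -81, 243: geometric with ratio -3.
Subsequence B = 1, 3, 6, 10: triangular numbers starting at T_1.
Position 9 falls in subsequence A as its term 5, giving -729.
Term 10 comes from subsequence B (its 5th entry): 15.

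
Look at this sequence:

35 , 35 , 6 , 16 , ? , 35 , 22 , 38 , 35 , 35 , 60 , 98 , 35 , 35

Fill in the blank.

35

Positions follow the repeating pattern AABB; grouping by letter gives 2 tracks.
Subsequence A: 35, 35, ?, 35, 35, 35, 35, 35. Always 35.
Subsequence B: 6, 16, 22, 38, 60, 98. A Fibonacci-like recurrence a_n = a_{n-1} + a_{n-2}.
Subsequence A's pattern makes the blank 35.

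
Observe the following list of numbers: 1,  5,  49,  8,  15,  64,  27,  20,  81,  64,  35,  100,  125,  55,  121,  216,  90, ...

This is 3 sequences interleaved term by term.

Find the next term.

144

Split by position mod 3: positions 1, 4, 7, … form one track, and each other residue class forms its own.
Track A = 1, 8, 27, 64, 125, 216: perfect cubes starting at 1³.
Track B = 5, 15, 20, 35, 55, 90: each term equals the sum of the previous two.
Track C = 49, 64, 81, 100, 121: the squares 7², 8², 9², ….
The 18th slot belongs to track C; its 6th term is 144.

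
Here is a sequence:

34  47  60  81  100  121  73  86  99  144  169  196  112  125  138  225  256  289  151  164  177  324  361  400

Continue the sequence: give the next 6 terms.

Reading positions in blocks of 6 reveals the pattern AAABBB — 2 tracks woven together.
Track A is 34, 47, 60, 73, 86, 99, 112, 125, 138, 151, 164, 177, which is linear: a_n = 21 + 13·n.
Track B is 81, 100, 121, 144, 169, 196, 225, 256, 289, 324, 361, 400, which is the squares 9², 10², 11², ….
Position 25 falls in track A as its term 13, giving 190.
Position 26 → track A, term 14 = 203.
The 27th slot belongs to track A; its 15th term is 216.
Term 28 comes from track B (its 13th entry): 441.
The 29th slot belongs to track B; its 14th term is 484.
The 30th slot belongs to track B; its 15th term is 529.

190, 203, 216, 441, 484, 529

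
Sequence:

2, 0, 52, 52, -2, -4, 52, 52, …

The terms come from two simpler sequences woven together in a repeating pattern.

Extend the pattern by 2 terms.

-6, -8

Reading positions in blocks of 4 reveals the pattern AABB — 2 tracks woven together.
Track A: 2, 0, -2, -4 — linear: a_n = 4 − 2·n.
Track B: 52, 52, 52, 52 — the constant sequence 52.
Position 9 → track A, term 5 = -6.
Position 10 falls in track A as its term 6, giving -8.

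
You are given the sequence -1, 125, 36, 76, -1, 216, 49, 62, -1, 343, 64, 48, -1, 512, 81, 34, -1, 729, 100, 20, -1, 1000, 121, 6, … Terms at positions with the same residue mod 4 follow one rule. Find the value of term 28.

Split by position mod 4: positions 1, 5, 9, … form one track, and each other residue class forms its own.
Stream A: -1, -1, -1, -1, -1, -1 — always -1.
Stream B: 125, 216, 343, 512, 729, 1000 — consecutive cubes n³ from n = 5.
Stream C: 36, 49, 64, 81, 100, 121 — the squares 6², 7², 8², ….
Stream D: 76, 62, 48, 34, 20, 6 — arithmetic, step −14.
Position 28 falls in stream D as its term 7, giving -8.

-8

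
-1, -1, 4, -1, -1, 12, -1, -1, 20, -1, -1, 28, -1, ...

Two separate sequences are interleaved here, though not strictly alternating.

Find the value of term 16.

Reading positions in blocks of 3 reveals the pattern AAB — 2 tracks woven together.
Subsequence A = -1, -1, -1, -1, -1, -1, -1, -1, -1: the constant sequence -1.
Subsequence B = 4, 12, 20, 28: adding 8 each time.
Position 16 → subsequence A, term 11 = -1.

-1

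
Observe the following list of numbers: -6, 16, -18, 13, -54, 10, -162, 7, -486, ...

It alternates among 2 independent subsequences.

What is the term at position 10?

Split by position mod 2 into 2 tracks.
Track A = -6, -18, -54, -162, -486: a geometric progression (common ratio 3).
Track B = 16, 13, 10, 7: subtracting 3 each time.
Position 10 → track B, term 5 = 4.

4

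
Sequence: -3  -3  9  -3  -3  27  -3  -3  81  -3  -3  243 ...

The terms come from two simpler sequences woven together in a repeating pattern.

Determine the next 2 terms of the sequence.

-3, -3

The slot pattern repeats as AAB (period 3), so there are 2 interleaved tracks.
Track A: -3, -3, -3, -3, -3, -3, -3, -3. The constant sequence -3.
Track B: 9, 27, 81, 243. Powers 3^2, 3^3, 3^4, ….
The 13th slot belongs to track A; its 9th term is -3.
Position 14 → track A, term 10 = -3.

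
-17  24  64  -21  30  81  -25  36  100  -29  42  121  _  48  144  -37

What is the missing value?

-33

Read the sequence 3 terms at a time; column i is its own pattern.
Subsequence A: -17, -21, -25, -29, ?, -37 — arithmetic, step −4.
Subsequence B: 24, 30, 36, 42, 48 — linear: a_n = 18 + 6·n.
Subsequence C: 64, 81, 100, 121, 144 — the squares 8², 9², 10², ….
The gap is subsequence A's term 5; the rule gives -33.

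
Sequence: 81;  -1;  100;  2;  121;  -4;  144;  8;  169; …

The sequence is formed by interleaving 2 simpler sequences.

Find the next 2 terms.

Odd-indexed and even-indexed terms follow separate rules.
Track A: 81, 100, 121, 144, 169 — consecutive squares n² from n = 9.
Track B: -1, 2, -4, 8 — multiplying by -2 each time.
Position 10 falls in track B as its term 5, giving -16.
Position 11 → track A, term 6 = 196.

-16, 196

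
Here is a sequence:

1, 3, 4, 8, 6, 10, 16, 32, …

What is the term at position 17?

The slot pattern repeats as AABB (period 4), so there are 2 interleaved tracks.
Subsequence A is 1, 3, 6, 10, which is the triangular numbers T_1, T_2, ….
Subsequence B is 4, 8, 16, 32, which is successive powers of 2.
Term 17 comes from subsequence A (its 9th entry): 45.

45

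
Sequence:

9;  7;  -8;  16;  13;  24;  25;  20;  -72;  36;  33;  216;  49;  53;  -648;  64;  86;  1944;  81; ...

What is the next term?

The terms cycle through 3 interleaved subsequences.
Stream A is 9, 16, 25, 36, 49, 64, 81, which is the squares 3², 4², 5², ….
Stream B is 7, 13, 20, 33, 53, 86, which is Fibonacci-style (each term is the sum of the two before it).
Stream C is -8, 24, -72, 216, -648, 1944, which is a geometric progression (common ratio -3).
The 20th slot belongs to stream B; its 7th term is 139.

139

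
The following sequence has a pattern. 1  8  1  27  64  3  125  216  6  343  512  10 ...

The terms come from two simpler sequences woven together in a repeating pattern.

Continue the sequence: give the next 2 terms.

The slot pattern repeats as AAB (period 3), so there are 2 interleaved tracks.
Stream A = 1, 8, 27, 64, 125, 216, 343, 512: the cubes 1³, 2³, 3³, ….
Stream B = 1, 3, 6, 10: triangular numbers n(n+1)/2 for n = 1, 2, ….
Position 13 → stream A, term 9 = 729.
Position 14 falls in stream A as its term 10, giving 1000.

729, 1000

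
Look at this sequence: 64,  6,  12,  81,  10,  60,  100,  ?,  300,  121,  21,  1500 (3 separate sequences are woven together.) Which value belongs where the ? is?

15

The terms cycle through 3 interleaved subsequences.
Subsequence A = 64, 81, 100, 121: perfect squares starting at 8².
Subsequence B = 6, 10, ?, 21: the triangular numbers T_3, T_4, ….
Subsequence C = 12, 60, 300, 1500: geometric with ratio 5.
Subsequence B's pattern makes the blank 15.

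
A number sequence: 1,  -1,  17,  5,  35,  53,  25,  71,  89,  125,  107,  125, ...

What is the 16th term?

Reading positions in blocks of 3 reveals the pattern ABB — 2 tracks woven together.
Track A is 1, 5, 25, 125, which is powers of 5.
Track B is -1, 17, 35, 53, 71, 89, 107, 125, which is linear: a_n = -19 + 18·n.
Position 16 → track A, term 6 = 3125.

3125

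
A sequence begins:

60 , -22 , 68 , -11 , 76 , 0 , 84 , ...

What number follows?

11

Taking every 2nd term gives 2 separate tracks.
Track A = 60, 68, 76, 84: linear: a_n = 52 + 8·n.
Track B = -22, -11, 0: arithmetic, step +11.
Position 8 → track B, term 4 = 11.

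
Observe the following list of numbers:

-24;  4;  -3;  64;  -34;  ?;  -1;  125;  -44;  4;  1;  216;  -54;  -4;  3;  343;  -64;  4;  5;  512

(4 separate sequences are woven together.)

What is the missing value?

-4

The terms cycle through 4 interleaved subsequences.
Track A = -24, -34, -44, -54, -64: arithmetic with common difference −10.
Track B = 4, ?, 4, -4, 4: alternating ±4.
Track C = -3, -1, 1, 3, 5: arithmetic, step +2.
Track D = 64, 125, 216, 343, 512: consecutive cubes n³ from n = 4.
The gap is track B's term 2; the rule gives -4.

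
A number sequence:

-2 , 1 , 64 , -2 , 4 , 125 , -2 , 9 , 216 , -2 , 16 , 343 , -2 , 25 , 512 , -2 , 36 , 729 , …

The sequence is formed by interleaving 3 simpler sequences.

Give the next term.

Read the sequence 3 terms at a time; column i is its own pattern.
Stream A: -2, -2, -2, -2, -2, -2. Constant -2.
Stream B: 1, 4, 9, 16, 25, 36. The squares 1², 2², 3², ….
Stream C: 64, 125, 216, 343, 512, 729. Consecutive cubes n³ from n = 4.
Term 19 comes from stream A (its 7th entry): -2.

-2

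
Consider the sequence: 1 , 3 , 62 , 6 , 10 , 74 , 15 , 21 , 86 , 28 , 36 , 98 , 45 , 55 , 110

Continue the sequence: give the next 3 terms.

66, 78, 122

Reading positions in blocks of 3 reveals the pattern AAB — 2 tracks woven together.
Track A: 1, 3, 6, 10, 15, 21, 28, 36, 45, 55. Triangular numbers n(n+1)/2 for n = 1, 2, ….
Track B: 62, 74, 86, 98, 110. Arithmetic, step +12.
Position 16 → track A, term 11 = 66.
Position 17 → track A, term 12 = 78.
The 18th slot belongs to track B; its 6th term is 122.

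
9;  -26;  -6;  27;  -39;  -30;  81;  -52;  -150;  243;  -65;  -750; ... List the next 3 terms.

729, -78, -3750

Split by position mod 3 into 3 tracks.
Stream A is 9, 27, 81, 243, which is powers of 3.
Stream B is -26, -39, -52, -65, which is arithmetic, step −13.
Stream C is -6, -30, -150, -750, which is a geometric progression (common ratio 5).
Position 13 falls in stream A as its term 5, giving 729.
The 14th slot belongs to stream B; its 5th term is -78.
Term 15 comes from stream C (its 5th entry): -3750.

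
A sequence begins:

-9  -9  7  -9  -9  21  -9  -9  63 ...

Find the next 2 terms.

Positions follow the repeating pattern AAB; grouping by letter gives 2 tracks.
Track A: -9, -9, -9, -9, -9, -9. Always -9.
Track B: 7, 21, 63. Multiplying by 3 each time.
Position 10 falls in track A as its term 7, giving -9.
Term 11 comes from track A (its 8th entry): -9.

-9, -9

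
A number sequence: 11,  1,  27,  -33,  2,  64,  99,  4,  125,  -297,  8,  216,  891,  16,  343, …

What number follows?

-2673

Split by position mod 3 into 3 tracks.
Subsequence A: 11, -33, 99, -297, 891. Multiplying by -3 each time.
Subsequence B: 1, 2, 4, 8, 16. Successive powers of 2.
Subsequence C: 27, 64, 125, 216, 343. The cubes 3³, 4³, 5³, ….
The 16th slot belongs to subsequence A; its 6th term is -2673.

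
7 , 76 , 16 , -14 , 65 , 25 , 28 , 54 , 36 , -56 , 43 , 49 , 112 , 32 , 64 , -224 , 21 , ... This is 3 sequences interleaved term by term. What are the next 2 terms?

81, 448

The terms cycle through 3 interleaved subsequences.
Track A: 7, -14, 28, -56, 112, -224. Geometric, ×-2 each step.
Track B: 76, 65, 54, 43, 32, 21. Arithmetic, step −11.
Track C: 16, 25, 36, 49, 64. The squares 4², 5², 6², ….
Position 18 falls in track C as its term 6, giving 81.
The 19th slot belongs to track A; its 7th term is 448.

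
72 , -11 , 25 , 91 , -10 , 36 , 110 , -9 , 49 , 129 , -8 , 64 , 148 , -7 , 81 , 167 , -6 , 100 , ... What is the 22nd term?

Split by position mod 3 into 3 tracks.
Subsequence A = 72, 91, 110, 129, 148, 167: arithmetic with common difference +19.
Subsequence B = -11, -10, -9, -8, -7, -6: linear: a_n = -12 + n.
Subsequence C = 25, 36, 49, 64, 81, 100: the squares 5², 6², 7², ….
Position 22 falls in subsequence A as its term 8, giving 205.

205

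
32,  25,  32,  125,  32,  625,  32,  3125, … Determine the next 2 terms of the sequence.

The terms cycle through 2 interleaved subsequences.
Subsequence A: 32, 32, 32, 32. Constant 32.
Subsequence B: 25, 125, 625, 3125. Powers of 5.
Term 9 comes from subsequence A (its 5th entry): 32.
Position 10 → subsequence B, term 5 = 15625.

32, 15625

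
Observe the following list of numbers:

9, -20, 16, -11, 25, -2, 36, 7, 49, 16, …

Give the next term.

64

Taking every 2nd term gives 2 separate tracks.
Subsequence A: 9, 16, 25, 36, 49. Consecutive squares n² from n = 3.
Subsequence B: -20, -11, -2, 7, 16. Arithmetic with common difference +9.
The 11th slot belongs to subsequence A; its 6th term is 64.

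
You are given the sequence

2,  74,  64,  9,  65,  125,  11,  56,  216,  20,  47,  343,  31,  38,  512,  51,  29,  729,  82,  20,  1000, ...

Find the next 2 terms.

Split by position mod 3 into 3 tracks.
Subsequence A is 2, 9, 11, 20, 31, 51, 82, which is Fibonacci-style (each term is the sum of the two before it).
Subsequence B is 74, 65, 56, 47, 38, 29, 20, which is arithmetic, step −9.
Subsequence C is 64, 125, 216, 343, 512, 729, 1000, which is perfect cubes starting at 4³.
The 22nd slot belongs to subsequence A; its 8th term is 133.
Position 23 → subsequence B, term 8 = 11.

133, 11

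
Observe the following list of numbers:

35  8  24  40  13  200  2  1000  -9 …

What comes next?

5000

Split by position mod 2 into 2 tracks.
Stream A: 35, 24, 13, 2, -9 (linear: a_n = 46 − 11·n).
Stream B: 8, 40, 200, 1000 (geometric with ratio 5).
Position 10 → stream B, term 5 = 5000.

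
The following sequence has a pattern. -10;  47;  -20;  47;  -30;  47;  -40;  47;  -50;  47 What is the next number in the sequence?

Taking every 2nd term gives 2 separate tracks.
Stream A is -10, -20, -30, -40, -50, which is subtracting 10 each time.
Stream B is 47, 47, 47, 47, 47, which is always 47.
Term 11 comes from stream A (its 6th entry): -60.

-60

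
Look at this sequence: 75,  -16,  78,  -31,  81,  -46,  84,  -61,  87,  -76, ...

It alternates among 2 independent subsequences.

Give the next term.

90

Taking every 2nd term gives 2 separate tracks.
Subsequence A: 75, 78, 81, 84, 87. Arithmetic with common difference +3.
Subsequence B: -16, -31, -46, -61, -76. Linear: a_n = -1 − 15·n.
The 11th slot belongs to subsequence A; its 6th term is 90.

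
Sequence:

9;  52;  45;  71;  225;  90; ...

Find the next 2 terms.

Taking every 2nd term gives 2 separate tracks.
Track A = 9, 45, 225: multiplying by 5 each time.
Track B = 52, 71, 90: arithmetic, step +19.
Term 7 comes from track A (its 4th entry): 1125.
Term 8 comes from track B (its 4th entry): 109.

1125, 109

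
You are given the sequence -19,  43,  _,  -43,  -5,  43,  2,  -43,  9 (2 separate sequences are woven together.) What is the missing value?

The terms cycle through 2 interleaved subsequences.
Track A is -19, ?, -5, 2, 9, which is linear: a_n = -26 + 7·n.
Track B is 43, -43, 43, -43, which is the oscillation 43·(−1)^(n+1).
The gap is track A's term 2; the rule gives -12.

-12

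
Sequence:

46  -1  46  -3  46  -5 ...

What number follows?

46

Odd-indexed and even-indexed terms follow separate rules.
Track A: 46, 46, 46. Always 46.
Track B: -1, -3, -5. Arithmetic with common difference −2.
The 7th slot belongs to track A; its 4th term is 46.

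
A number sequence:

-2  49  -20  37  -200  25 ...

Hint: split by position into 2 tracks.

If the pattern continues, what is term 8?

Split by position mod 2 into 2 tracks.
Track A = -2, -20, -200: multiplying by 10 each time.
Track B = 49, 37, 25: arithmetic with common difference −12.
The 8th slot belongs to track B; its 4th term is 13.

13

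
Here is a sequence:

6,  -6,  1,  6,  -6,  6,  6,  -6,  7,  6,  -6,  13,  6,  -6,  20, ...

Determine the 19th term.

6

Positions follow the repeating pattern AAB; grouping by letter gives 2 tracks.
Subsequence A: 6, -6, 6, -6, 6, -6, 6, -6, 6, -6 (the oscillation 6·(−1)^(n+1)).
Subsequence B: 1, 6, 7, 13, 20 (a Fibonacci-like recurrence a_n = a_{n-1} + a_{n-2}).
Position 19 falls in subsequence A as its term 13, giving 6.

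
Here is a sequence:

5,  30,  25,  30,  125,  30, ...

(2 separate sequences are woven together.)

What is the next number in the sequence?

625

Taking every 2nd term gives 2 separate tracks.
Track A: 5, 25, 125 — successive powers of 5.
Track B: 30, 30, 30 — always 30.
Term 7 comes from track A (its 4th entry): 625.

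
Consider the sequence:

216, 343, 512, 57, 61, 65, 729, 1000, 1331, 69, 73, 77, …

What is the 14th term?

2197

Reading positions in blocks of 6 reveals the pattern AAABBB — 2 tracks woven together.
Track A is 216, 343, 512, 729, 1000, 1331, which is the cubes 6³, 7³, 8³, ….
Track B is 57, 61, 65, 69, 73, 77, which is adding 4 each time.
Position 14 → track A, term 8 = 2197.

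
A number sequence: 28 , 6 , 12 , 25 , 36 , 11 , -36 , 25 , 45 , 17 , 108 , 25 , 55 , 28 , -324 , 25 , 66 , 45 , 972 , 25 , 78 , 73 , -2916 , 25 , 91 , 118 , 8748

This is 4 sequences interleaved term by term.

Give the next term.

25

Split by position mod 4: positions 1, 5, 9, … form one track, and each other residue class forms its own.
Track A is 28, 36, 45, 55, 66, 78, 91, which is triangular numbers starting at T_7.
Track B is 6, 11, 17, 28, 45, 73, 118, which is each term equals the sum of the previous two.
Track C is 12, -36, 108, -324, 972, -2916, 8748, which is multiplying by -3 each time.
Track D is 25, 25, 25, 25, 25, 25, which is constant 25.
Position 28 falls in track D as its term 7, giving 25.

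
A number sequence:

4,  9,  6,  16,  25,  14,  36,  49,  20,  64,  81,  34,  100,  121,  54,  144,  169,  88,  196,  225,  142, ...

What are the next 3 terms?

256, 289, 230

Reading positions in blocks of 3 reveals the pattern AAB — 2 tracks woven together.
Subsequence A: 4, 9, 16, 25, 36, 49, 64, 81, 100, 121, 144, 169, 196, 225 — consecutive squares n² from n = 2.
Subsequence B: 6, 14, 20, 34, 54, 88, 142 — each term equals the sum of the previous two.
Term 22 comes from subsequence A (its 15th entry): 256.
The 23rd slot belongs to subsequence A; its 16th term is 289.
The 24th slot belongs to subsequence B; its 8th term is 230.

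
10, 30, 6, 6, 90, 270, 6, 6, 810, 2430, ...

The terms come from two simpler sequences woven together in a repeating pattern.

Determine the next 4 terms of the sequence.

6, 6, 7290, 21870

Positions follow the repeating pattern AABB; grouping by letter gives 2 tracks.
Track A is 10, 30, 90, 270, 810, 2430, which is geometric with ratio 3.
Track B is 6, 6, 6, 6, which is the constant sequence 6.
Term 11 comes from track B (its 5th entry): 6.
Position 12 falls in track B as its term 6, giving 6.
The 13th slot belongs to track A; its 7th term is 7290.
Position 14 → track A, term 8 = 21870.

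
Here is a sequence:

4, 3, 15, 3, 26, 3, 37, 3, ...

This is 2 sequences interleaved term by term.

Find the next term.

Taking every 2nd term gives 2 separate tracks.
Subsequence A: 4, 15, 26, 37 (linear: a_n = -7 + 11·n).
Subsequence B: 3, 3, 3, 3 (always 3).
Term 9 comes from subsequence A (its 5th entry): 48.

48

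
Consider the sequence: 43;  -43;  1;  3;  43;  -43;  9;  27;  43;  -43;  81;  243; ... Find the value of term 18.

The slot pattern repeats as AABB (period 4), so there are 2 interleaved tracks.
Subsequence A: 43, -43, 43, -43, 43, -43 (oscillating between 43 and -43).
Subsequence B: 1, 3, 9, 27, 81, 243 (powers 3^0, 3^1, 3^2, …).
Position 18 falls in subsequence A as its term 10, giving -43.

-43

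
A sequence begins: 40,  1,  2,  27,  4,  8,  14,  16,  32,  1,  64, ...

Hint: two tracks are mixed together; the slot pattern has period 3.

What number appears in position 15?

The slot pattern repeats as ABB (period 3), so there are 2 interleaved tracks.
Track A: 40, 27, 14, 1 (subtracting 13 each time).
Track B: 1, 2, 4, 8, 16, 32, 64 (successive powers of 2).
Position 15 falls in track B as its term 10, giving 512.

512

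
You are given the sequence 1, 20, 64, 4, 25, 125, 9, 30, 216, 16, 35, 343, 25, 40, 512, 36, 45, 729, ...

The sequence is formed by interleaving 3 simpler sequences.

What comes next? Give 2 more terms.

49, 50

Taking every 3rd term gives 3 separate tracks.
Track A = 1, 4, 9, 16, 25, 36: perfect squares starting at 1².
Track B = 20, 25, 30, 35, 40, 45: linear: a_n = 15 + 5·n.
Track C = 64, 125, 216, 343, 512, 729: perfect cubes starting at 4³.
Position 19 → track A, term 7 = 49.
Position 20 → track B, term 7 = 50.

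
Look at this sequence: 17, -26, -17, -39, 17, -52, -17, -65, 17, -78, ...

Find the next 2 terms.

-17, -91

Odd-indexed and even-indexed terms follow separate rules.
Stream A: 17, -17, 17, -17, 17. The oscillation 17·(−1)^(n+1).
Stream B: -26, -39, -52, -65, -78. Arithmetic with common difference −13.
Term 11 comes from stream A (its 6th entry): -17.
Term 12 comes from stream B (its 6th entry): -91.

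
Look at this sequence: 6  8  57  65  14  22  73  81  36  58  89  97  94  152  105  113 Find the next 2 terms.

246, 398

The slot pattern repeats as AABB (period 4), so there are 2 interleaved tracks.
Subsequence A is 6, 8, 14, 22, 36, 58, 94, 152, which is each term equals the sum of the previous two.
Subsequence B is 57, 65, 73, 81, 89, 97, 105, 113, which is arithmetic with common difference +8.
Position 17 → subsequence A, term 9 = 246.
Term 18 comes from subsequence A (its 10th entry): 398.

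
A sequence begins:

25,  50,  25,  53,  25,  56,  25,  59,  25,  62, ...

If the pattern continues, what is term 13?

25

Positions 1, 3, 5, … form one subsequence and positions 2, 4, 6, … form another.
Track A: 25, 25, 25, 25, 25. The constant sequence 25.
Track B: 50, 53, 56, 59, 62. Linear: a_n = 47 + 3·n.
Position 13 falls in track A as its term 7, giving 25.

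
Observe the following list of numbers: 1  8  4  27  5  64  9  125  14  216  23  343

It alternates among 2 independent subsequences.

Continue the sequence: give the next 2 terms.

Positions 1, 3, 5, … form one subsequence and positions 2, 4, 6, … form another.
Track A is 1, 4, 5, 9, 14, 23, which is Fibonacci-style (each term is the sum of the two before it).
Track B is 8, 27, 64, 125, 216, 343, which is the cubes 2³, 3³, 4³, ….
The 13th slot belongs to track A; its 7th term is 37.
The 14th slot belongs to track B; its 7th term is 512.

37, 512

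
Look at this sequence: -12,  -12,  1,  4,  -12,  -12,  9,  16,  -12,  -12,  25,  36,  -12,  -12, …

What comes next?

Reading positions in blocks of 4 reveals the pattern AABB — 2 tracks woven together.
Subsequence A: -12, -12, -12, -12, -12, -12, -12, -12 (always -12).
Subsequence B: 1, 4, 9, 16, 25, 36 (consecutive squares n² from n = 1).
Position 15 falls in subsequence B as its term 7, giving 49.

49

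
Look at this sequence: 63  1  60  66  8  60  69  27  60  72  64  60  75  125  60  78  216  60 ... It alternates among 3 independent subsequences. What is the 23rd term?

Taking every 3rd term gives 3 separate tracks.
Subsequence A is 63, 66, 69, 72, 75, 78, which is linear: a_n = 60 + 3·n.
Subsequence B is 1, 8, 27, 64, 125, 216, which is consecutive cubes n³ from n = 1.
Subsequence C is 60, 60, 60, 60, 60, 60, which is always 60.
The 23rd slot belongs to subsequence B; its 8th term is 512.

512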